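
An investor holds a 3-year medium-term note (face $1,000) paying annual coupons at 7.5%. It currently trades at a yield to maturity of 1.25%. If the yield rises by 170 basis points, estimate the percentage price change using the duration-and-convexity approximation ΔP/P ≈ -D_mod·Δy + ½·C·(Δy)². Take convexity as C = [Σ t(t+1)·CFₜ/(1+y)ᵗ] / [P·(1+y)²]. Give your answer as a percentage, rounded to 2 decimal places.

With y = 0.0125:
  t   CF        PV=CF/(1+0.0125)^t    t·PV        t(t+1)·PV
  1        75.00        74.0741        74.0741         148.1481
  2        75.00        73.1596       146.3192         438.9575
  3     1,075.00     1,035.6747     3,107.0241      12,428.0964
  Σ                  1,182.9084     3,327.4173      13,015.2021
P = 1,182.9084; D_Mac = 2.81291 yrs; D_mod = 2.77818 yrs; C = 10.73272.
Duration effect: -2.77818 × (+0.017) = -0.047229
Convexity effect: 0.5 × 10.73272 × (0.017)² = +0.0015509
ΔP/P ≈ -0.047229 + 0.0015509 = -0.045678 = -4.5678%.

-4.57%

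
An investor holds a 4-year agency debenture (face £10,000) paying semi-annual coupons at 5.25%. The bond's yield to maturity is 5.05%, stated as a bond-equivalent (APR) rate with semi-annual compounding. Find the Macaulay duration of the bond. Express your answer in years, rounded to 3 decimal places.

3.661 years

Periodic yield y = 0.02525. Discount each cash flow and weight by its period:
  t   CF        PV=CF/(1+0.02525)^t    t·PV
  1       262.50       256.0351       256.0351
  2       262.50       249.7294       499.4589
  3       262.50       243.5791       730.7372
  4       262.50       237.5802       950.3207
  5       262.50       231.7290     1,158.6451
  6       262.50       226.0220     1,356.1318
  7       262.50       220.4555     1,543.1882
  8    10,262.50     8,406.4948    67,251.9581
  Σ                 10,071.6250    73,746.4751
Price P = Σ PV = 10,071.6250.
Macaulay duration = Σ(t·PV) / P = 73,746.4751 / 10,071.6250 = 7.32220 half-year periods.
In years: 7.32220 / 2 = 3.66110 years.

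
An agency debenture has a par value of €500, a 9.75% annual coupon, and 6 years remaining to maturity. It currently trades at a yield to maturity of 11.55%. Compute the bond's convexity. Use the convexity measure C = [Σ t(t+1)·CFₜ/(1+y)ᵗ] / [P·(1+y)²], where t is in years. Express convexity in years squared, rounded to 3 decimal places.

With y = 0.1155:
  t   CF        PV=CF/(1+0.1155)^t    t·PV        t(t+1)·PV
  1        48.75        43.7024        43.7024          87.4048
  2        48.75        39.1774        78.3548         235.0643
  3        48.75        35.1209       105.3628         421.4511
  4        48.75        31.4845       125.9379         629.6893
  5        48.75        28.2245       141.1227         846.7360
  6       548.75       284.8112     1,708.8673      11,962.0710
  Σ                    462.5209     2,203.3477      14,182.4164
P = 462.5209.
Convexity = Σ t(t+1)·PV / [P·(1+y)²] = 14,182.4164 / (462.5209 × 1.244340) = 24.64221.

24.642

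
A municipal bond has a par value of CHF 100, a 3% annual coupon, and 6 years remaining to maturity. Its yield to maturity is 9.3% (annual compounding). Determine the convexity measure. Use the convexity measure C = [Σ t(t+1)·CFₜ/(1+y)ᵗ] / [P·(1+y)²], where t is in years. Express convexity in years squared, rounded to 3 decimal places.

31.222

With y = 0.093:
  t   CF        PV=CF/(1+0.093)^t    t·PV        t(t+1)·PV
  1         3.00         2.7447         2.7447           5.4895
  2         3.00         2.5112         5.0224          15.0672
  3         3.00         2.2975         6.8926          27.5703
  4         3.00         2.1020         8.4082          42.0408
  5         3.00         1.9232         9.6159          57.6955
  6       103.00        60.4110       362.4662       2,537.2633
  Σ                     71.9897       395.1500       2,685.1266
P = 71.9897.
Convexity = Σ t(t+1)·PV / [P·(1+y)²] = 2,685.1266 / (71.9897 × 1.194649) = 31.22151.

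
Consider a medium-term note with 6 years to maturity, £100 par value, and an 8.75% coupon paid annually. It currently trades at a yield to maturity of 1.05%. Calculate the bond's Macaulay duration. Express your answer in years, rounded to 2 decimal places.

Periodic yield y = 0.0105. Discount each cash flow and weight by its year:
  t   CF        PV=CF/(1+0.0105)^t    t·PV
  1         8.75         8.6591         8.6591
  2         8.75         8.5691        17.1382
  3         8.75         8.4801        25.4402
  4         8.75         8.3919        33.5678
  5         8.75         8.3047        41.5237
  6       108.75       102.1436       612.8619
  Σ                    144.5486       739.1909
Price P = Σ PV = 144.5486.
Macaulay duration = Σ(t·PV) / P = 739.1909 / 144.5486 = 5.11379 years.

5.11 years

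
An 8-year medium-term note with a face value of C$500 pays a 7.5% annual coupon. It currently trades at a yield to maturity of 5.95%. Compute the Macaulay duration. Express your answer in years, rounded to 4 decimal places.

6.3817 years

Periodic yield y = 0.0595. Discount each cash flow and weight by its year:
  t   CF        PV=CF/(1+0.0595)^t    t·PV
  1        37.50        35.3941        35.3941
  2        37.50        33.4064        66.8127
  3        37.50        31.5303        94.5910
  4        37.50        29.7596       119.0385
  5        37.50        28.0884       140.4418
  6        37.50        26.5110       159.0658
  7        37.50        25.0221       175.1550
  8       537.50       338.5094     2,708.0755
  Σ                    548.2213     3,498.5744
Price P = Σ PV = 548.2213.
Macaulay duration = Σ(t·PV) / P = 3,498.5744 / 548.2213 = 6.38168 years.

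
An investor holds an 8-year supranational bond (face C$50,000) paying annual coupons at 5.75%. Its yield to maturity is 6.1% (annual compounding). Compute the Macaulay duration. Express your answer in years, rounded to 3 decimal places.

6.615 years

Periodic yield y = 0.061. Discount each cash flow and weight by its year:
  t   CF        PV=CF/(1+0.061)^t    t·PV
  1     2,875.00     2,709.7078     2,709.7078
  2     2,875.00     2,553.9188     5,107.8376
  3     2,875.00     2,407.0865     7,221.2595
  4     2,875.00     2,268.6960     9,074.7842
  5     2,875.00     2,138.2621    10,691.3103
  6     2,875.00     2,015.3271    12,091.9626
  7     2,875.00     1,899.4600    13,296.2203
  8    52,875.00    32,925.1157   263,400.9252
  Σ                 48,917.5740   323,594.0075
Price P = Σ PV = 48,917.5740.
Macaulay duration = Σ(t·PV) / P = 323,594.0075 / 48,917.5740 = 6.61509 years.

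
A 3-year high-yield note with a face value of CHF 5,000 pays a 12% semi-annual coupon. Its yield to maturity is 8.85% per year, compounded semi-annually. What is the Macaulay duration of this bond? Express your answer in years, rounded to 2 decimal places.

Periodic yield y = 0.04425. Discount each cash flow and weight by its period:
  t   CF        PV=CF/(1+0.04425)^t    t·PV
  1       300.00       287.2875       287.2875
  2       300.00       275.1137       550.2275
  3       300.00       263.4558       790.3675
  4       300.00       252.2919     1,009.1676
  5       300.00       241.6011     1,208.0053
  6     5,300.00     4,087.4172    24,524.5031
  Σ                  5,407.1672    28,369.5585
Price P = Σ PV = 5,407.1672.
Macaulay duration = Σ(t·PV) / P = 28,369.5585 / 5,407.1672 = 5.24666 half-year periods.
In years: 5.24666 / 2 = 2.62333 years.

2.62 years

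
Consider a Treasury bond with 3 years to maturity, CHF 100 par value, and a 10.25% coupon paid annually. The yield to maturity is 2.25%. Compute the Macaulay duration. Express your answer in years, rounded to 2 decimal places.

2.76 years

Periodic yield y = 0.0225. Discount each cash flow and weight by its year:
  t   CF        PV=CF/(1+0.0225)^t    t·PV
  1        10.25        10.0244        10.0244
  2        10.25         9.8039        19.6077
  3       110.25       103.1309       309.3926
  Σ                    122.9592       339.0248
Price P = Σ PV = 122.9592.
Macaulay duration = Σ(t·PV) / P = 339.0248 / 122.9592 = 2.75721 years.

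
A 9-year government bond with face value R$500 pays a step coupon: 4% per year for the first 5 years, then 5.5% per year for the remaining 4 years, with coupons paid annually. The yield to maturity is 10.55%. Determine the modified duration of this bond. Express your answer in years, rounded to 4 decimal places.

6.6367 years

Periodic yield y = 0.1055. First find Macaulay duration:
  t   CF        PV=CF/(1+0.1055)^t    t·PV
  1        20.00        18.0914        18.0914
  2        20.00        16.3649        32.7297
  3        20.00        14.8031        44.4094
  4        20.00        13.3904        53.5618
  5        20.00        12.1126        60.5628
  6        27.50        15.0654        90.3923
  7        27.50        13.6277        95.3937
  8        27.50        12.3272        98.6172
  9       527.50       213.8916     1,925.0245
  Σ                    329.6742     2,418.7828
P = 329.6742; Macaulay duration = 2,418.7828 / 329.6742 = 7.33689 years.
Modified duration = D_Mac / (1 + y) = 7.33689 / 1.1055 = 6.63672 years.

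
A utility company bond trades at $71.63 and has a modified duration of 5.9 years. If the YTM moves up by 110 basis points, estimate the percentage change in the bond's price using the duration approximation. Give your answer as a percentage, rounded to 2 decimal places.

Duration approximation: ΔP/P ≈ -D_mod · Δy = -5.9 × (+0.011) = -0.064900.
As a percentage: -6.4900%.

-6.49%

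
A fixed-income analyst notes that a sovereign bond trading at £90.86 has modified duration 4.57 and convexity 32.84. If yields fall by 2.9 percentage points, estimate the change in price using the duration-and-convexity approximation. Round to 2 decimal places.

Duration effect: -D_mod·Δy = -4.57 × (-0.029) = +0.132530
Convexity effect: ½·C·(Δy)² = 0.5 × 32.84 × (-0.029)² = +0.01380922
ΔP/P ≈ +0.132530 + 0.01380922 = +0.14633922
ΔP ≈ 90.86 × (+0.14633922) = +13.2963815292.

+£13.30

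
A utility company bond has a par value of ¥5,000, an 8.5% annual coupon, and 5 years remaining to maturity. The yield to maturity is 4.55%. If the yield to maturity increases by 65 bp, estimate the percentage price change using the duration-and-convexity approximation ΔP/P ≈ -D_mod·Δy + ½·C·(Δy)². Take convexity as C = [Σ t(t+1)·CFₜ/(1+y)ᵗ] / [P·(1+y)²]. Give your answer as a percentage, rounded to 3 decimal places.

-2.648%

With y = 0.0455:
  t   CF        PV=CF/(1+0.0455)^t    t·PV        t(t+1)·PV
  1       425.00       406.5041       406.5041         813.0081
  2       425.00       388.8131       777.6261       2,332.8784
  3       425.00       371.8920     1,115.6760       4,462.7038
  4       425.00       355.7073     1,422.8292       7,114.1461
  5     5,425.00     4,342.8973    21,714.4864     130,286.9182
  Σ                  5,865.8137    25,437.1217     145,009.6546
P = 5,865.8137; D_Mac = 4.33650 yrs; D_mod = 4.14778 yrs; C = 22.61625.
Duration effect: -4.14778 × (+0.0065) = -0.026961
Convexity effect: 0.5 × 22.61625 × (0.0065)² = +0.0004778
ΔP/P ≈ -0.026961 + 0.0004778 = -0.026483 = -2.6483%.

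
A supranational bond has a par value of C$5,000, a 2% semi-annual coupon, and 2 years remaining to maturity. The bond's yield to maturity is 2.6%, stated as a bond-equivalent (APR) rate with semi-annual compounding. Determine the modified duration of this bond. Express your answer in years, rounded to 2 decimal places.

Periodic yield y = 0.013. First find Macaulay duration:
  t   CF        PV=CF/(1+0.013)^t    t·PV
  1        50.00        49.3583        49.3583
  2        50.00        48.7249        97.4498
  3        50.00        48.0996       144.2989
  4     5,050.00     4,795.7175    19,182.8702
  Σ                  4,941.9004    19,473.9772
P = 4,941.9004; Macaulay duration = 19,473.9772 / 4,941.9004 = 3.94058 half-year periods = 1.97029 years.
Modified duration = D_Mac / (1 + y) = 1.97029 / 1.013 = 1.94501 years.

1.95 years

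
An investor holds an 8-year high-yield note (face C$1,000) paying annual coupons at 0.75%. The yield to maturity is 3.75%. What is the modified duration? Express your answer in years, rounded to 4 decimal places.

7.4827 years

Periodic yield y = 0.0375. First find Macaulay duration:
  t   CF        PV=CF/(1+0.0375)^t    t·PV
  1         7.50         7.2289         7.2289
  2         7.50         6.9676        13.9353
  3         7.50         6.7158        20.1474
  4         7.50         6.4730        25.8922
  5         7.50         6.2391        31.1954
  6         7.50         6.0136        36.0814
  7         7.50         5.7962        40.5735
  8     1,007.50       750.4819     6,003.8551
  Σ                    795.9161     6,178.9091
P = 795.9161; Macaulay duration = 6,178.9091 / 795.9161 = 7.76327 years.
Modified duration = D_Mac / (1 + y) = 7.76327 / 1.0375 = 7.48267 years.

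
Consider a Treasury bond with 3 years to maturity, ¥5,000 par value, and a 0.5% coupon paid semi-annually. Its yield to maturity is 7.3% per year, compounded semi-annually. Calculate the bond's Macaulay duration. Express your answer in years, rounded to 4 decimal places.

2.9789 years

Periodic yield y = 0.0365. Discount each cash flow and weight by its period:
  t   CF        PV=CF/(1+0.0365)^t    t·PV
  1        12.50        12.0598        12.0598
  2        12.50        11.6351        23.2703
  3        12.50        11.2254        33.6762
  4        12.50        10.8301        43.3204
  5        12.50        10.4487        52.2436
  6     5,012.50     4,042.3931    24,254.3588
  Σ                  4,098.5923    24,418.9292
Price P = Σ PV = 4,098.5923.
Macaulay duration = Σ(t·PV) / P = 24,418.9292 / 4,098.5923 = 5.95788 half-year periods.
In years: 5.95788 / 2 = 2.97894 years.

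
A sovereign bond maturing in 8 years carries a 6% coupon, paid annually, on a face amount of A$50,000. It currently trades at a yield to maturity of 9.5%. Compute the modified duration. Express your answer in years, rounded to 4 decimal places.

Periodic yield y = 0.095. First find Macaulay duration:
  t   CF        PV=CF/(1+0.095)^t    t·PV
  1     3,000.00     2,739.7260     2,739.7260
  2     3,000.00     2,502.0329     5,004.0658
  3     3,000.00     2,284.9616     6,854.8847
  4     3,000.00     2,086.7229     8,346.8915
  5     3,000.00     1,905.6830     9,528.4150
  6     3,000.00     1,740.3498    10,442.0986
  7     3,000.00     1,589.3605    11,125.5236
  8    53,000.00    25,642.6507   205,141.2054
  Σ                 40,491.4873   259,182.8107
P = 40,491.4873; Macaulay duration = 259,182.8107 / 40,491.4873 = 6.40092 years.
Modified duration = D_Mac / (1 + y) = 6.40092 / 1.095 = 5.84559 years.

5.8456 years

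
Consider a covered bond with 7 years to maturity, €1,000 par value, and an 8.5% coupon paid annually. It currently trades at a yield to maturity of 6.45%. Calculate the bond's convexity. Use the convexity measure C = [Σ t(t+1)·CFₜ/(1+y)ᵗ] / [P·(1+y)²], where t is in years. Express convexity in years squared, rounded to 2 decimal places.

With y = 0.0645:
  t   CF        PV=CF/(1+0.0645)^t    t·PV        t(t+1)·PV
  1        85.00        79.8497        79.8497         159.6994
  2        85.00        75.0115       150.0229         450.0687
  3        85.00        70.4664       211.3991         845.5965
  4        85.00        66.1967       264.7868       1,323.9338
  5        85.00        62.1857       310.9285       1,865.5713
  6        85.00        58.4178       350.5066       2,453.5461
  7     1,085.00       700.5031     4,903.5219      39,228.1751
  Σ                  1,112.6308     6,271.0155      46,326.5908
P = 1,112.6308.
Convexity = Σ t(t+1)·PV / [P·(1+y)²] = 46,326.5908 / (1,112.6308 × 1.133160) = 36.74413.

36.74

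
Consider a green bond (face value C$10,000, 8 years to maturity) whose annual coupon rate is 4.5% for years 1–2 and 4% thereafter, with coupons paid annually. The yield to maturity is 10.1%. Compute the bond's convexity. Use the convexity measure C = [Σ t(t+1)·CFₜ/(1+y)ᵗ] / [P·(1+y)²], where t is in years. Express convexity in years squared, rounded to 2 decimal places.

46.66

With y = 0.101:
  t   CF        PV=CF/(1+0.101)^t    t·PV        t(t+1)·PV
  1       450.00       408.7193       408.7193         817.4387
  2       450.00       371.2256       742.4511       2,227.3534
  3       400.00       299.7078       899.1234       3,596.4935
  4       400.00       272.2142     1,088.8566       5,444.2832
  5       400.00       247.2427     1,236.2133       7,417.2796
  6       400.00       224.5619     1,347.3714       9,431.5999
  7       400.00       203.9618     1,427.7323      11,421.8588
  8    10,400.00     4,816.5357    38,532.2859     346,790.5735
  Σ                  6,844.1689    45,682.7535     387,146.8806
P = 6,844.1689.
Convexity = Σ t(t+1)·PV / [P·(1+y)²] = 387,146.8806 / (6,844.1689 × 1.212201) = 46.66383.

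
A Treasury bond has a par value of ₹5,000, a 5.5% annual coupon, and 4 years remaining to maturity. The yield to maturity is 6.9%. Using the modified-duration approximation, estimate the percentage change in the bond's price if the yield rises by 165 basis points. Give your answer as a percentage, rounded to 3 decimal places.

-5.695%

Periodic yield y = 0.069. Modified duration first:
  t   CF        PV=CF/(1+0.069)^t    t·PV
  1       275.00       257.2498       257.2498
  2       275.00       240.6452       481.2905
  3       275.00       225.1125       675.3374
  4     5,275.00     4,039.3515    16,157.4059
  Σ                  4,762.3590    17,571.2836
P = 4,762.3590; D_Mac = 3.68962 yrs; D_mod = 3.68962/(1+0.069) = 3.45147 yrs.
ΔP/P ≈ -D_mod · Δy = -3.45147 × (+0.0165) = -0.056949 = -5.6949%.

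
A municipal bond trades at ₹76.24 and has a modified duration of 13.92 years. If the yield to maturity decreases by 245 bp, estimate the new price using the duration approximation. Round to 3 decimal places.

₹102.241

Duration approximation: ΔP/P ≈ -D_mod · Δy = -13.92 × (-0.0245) = +0.341040.
New price ≈ 76.24 × (1 + 0.341040) = 102.2408896.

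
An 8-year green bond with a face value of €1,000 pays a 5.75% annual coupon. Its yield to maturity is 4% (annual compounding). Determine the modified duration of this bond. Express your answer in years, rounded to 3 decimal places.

6.458 years

Periodic yield y = 0.04. First find Macaulay duration:
  t   CF        PV=CF/(1+0.04)^t    t·PV
  1        57.50        55.2885        55.2885
  2        57.50        53.1620       106.3240
  3        57.50        51.1173       153.3519
  4        57.50        49.1512       196.6050
  5        57.50        47.2608       236.3040
  6        57.50        45.4431       272.6585
  7        57.50        43.6953       305.8669
  8     1,057.50       772.7049     6,181.6391
  Σ                  1,117.8230     7,508.0379
P = 1,117.8230; Macaulay duration = 7,508.0379 / 1,117.8230 = 6.71666 years.
Modified duration = D_Mac / (1 + y) = 6.71666 / 1.04 = 6.45833 years.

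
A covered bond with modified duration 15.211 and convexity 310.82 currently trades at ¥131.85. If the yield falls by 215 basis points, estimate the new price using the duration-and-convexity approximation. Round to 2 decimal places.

¥184.44

Duration effect: -D_mod·Δy = -15.211 × (-0.0215) = +0.3270365
Convexity effect: ½·C·(Δy)² = 0.5 × 310.82 × (-0.0215)² = +0.0718382725
ΔP/P ≈ +0.3270365 + 0.0718382725 = +0.3988747725
New price ≈ 131.85 × (1 + 0.3988747725) = 184.441638754125.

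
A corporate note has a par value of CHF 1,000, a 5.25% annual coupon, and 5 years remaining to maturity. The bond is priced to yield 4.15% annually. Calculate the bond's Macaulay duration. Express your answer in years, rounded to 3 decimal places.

4.538 years

Periodic yield y = 0.0415. Discount each cash flow and weight by its year:
  t   CF        PV=CF/(1+0.0415)^t    t·PV
  1        52.50        50.4081        50.4081
  2        52.50        48.3995        96.7990
  3        52.50        46.4709       139.4128
  4        52.50        44.6192       178.4770
  5     1,052.50       858.8666     4,294.3332
  Σ                  1,048.7644     4,759.4300
Price P = Σ PV = 1,048.7644.
Macaulay duration = Σ(t·PV) / P = 4,759.4300 / 1,048.7644 = 4.53813 years.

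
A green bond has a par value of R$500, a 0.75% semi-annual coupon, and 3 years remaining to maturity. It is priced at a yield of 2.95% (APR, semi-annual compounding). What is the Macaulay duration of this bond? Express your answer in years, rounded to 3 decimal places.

Periodic yield y = 0.01475. Discount each cash flow and weight by its period:
  t   CF        PV=CF/(1+0.01475)^t    t·PV
  1        1.875         1.8477         1.8477
  2        1.875         1.8209         3.6418
  3        1.875         1.7944         5.3833
  4        1.875         1.7683         7.0733
  5        1.875         1.7426         8.7132
  6      501.875       459.6648     2,757.9885
  Σ                    468.6388     2,784.6478
Price P = Σ PV = 468.6388.
Macaulay duration = Σ(t·PV) / P = 2,784.6478 / 468.6388 = 5.94199 half-year periods.
In years: 5.94199 / 2 = 2.97100 years.

2.971 years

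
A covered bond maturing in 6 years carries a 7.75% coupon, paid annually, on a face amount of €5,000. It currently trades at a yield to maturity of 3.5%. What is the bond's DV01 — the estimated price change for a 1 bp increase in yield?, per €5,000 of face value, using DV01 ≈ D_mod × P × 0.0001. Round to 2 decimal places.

Periodic yield y = 0.035.
  t   CF        PV=CF/(1+0.035)^t    t·PV
  1       387.50       374.3961       374.3961
  2       387.50       361.7354       723.4708
  3       387.50       349.5028     1,048.5084
  4       387.50       337.6839     1,350.7355
  5       387.50       326.2646     1,631.3230
  6     5,387.50     4,382.7347    26,296.4083
  Σ                  6,132.3175    31,424.8421
P = 6,132.3175; D_Mac = 5.12446 yrs; D_mod = 4.95117 yrs.
DV01 ≈ 4.95117 × 6,132.3175 × 0.0001 = 3.036217.

€3.04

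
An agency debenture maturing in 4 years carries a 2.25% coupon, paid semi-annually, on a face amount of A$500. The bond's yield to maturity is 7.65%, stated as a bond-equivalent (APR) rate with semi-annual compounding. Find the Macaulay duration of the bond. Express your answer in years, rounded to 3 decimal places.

3.827 years

Periodic yield y = 0.03825. Discount each cash flow and weight by its period:
  t   CF        PV=CF/(1+0.03825)^t    t·PV
  1        5.625         5.4178         5.4178
  2        5.625         5.2182        10.4364
  3        5.625         5.0259        15.0778
  4        5.625         4.8408        19.3631
  5        5.625         4.6624        23.3122
  6        5.625         4.4907        26.9440
  7        5.625         4.3252        30.2766
  8      505.625       374.4665     2,995.7323
  Σ                    408.4475     3,126.5601
Price P = Σ PV = 408.4475.
Macaulay duration = Σ(t·PV) / P = 3,126.5601 / 408.4475 = 7.65474 half-year periods.
In years: 7.65474 / 2 = 3.82737 years.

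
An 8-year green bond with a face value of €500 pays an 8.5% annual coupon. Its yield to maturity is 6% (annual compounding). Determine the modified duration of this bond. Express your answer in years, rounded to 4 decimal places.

5.9072 years

Periodic yield y = 0.06. First find Macaulay duration:
  t   CF        PV=CF/(1+0.06)^t    t·PV
  1        42.50        40.0943        40.0943
  2        42.50        37.8248        75.6497
  3        42.50        35.6838       107.0515
  4        42.50        33.6640       134.6559
  5        42.50        31.7585       158.7924
  6        42.50        29.9608       179.7649
  7        42.50        28.2649       197.8545
  8       542.50       340.3712     2,722.9697
  Σ                    577.6224     3,616.8329
P = 577.6224; Macaulay duration = 3,616.8329 / 577.6224 = 6.26159 years.
Modified duration = D_Mac / (1 + y) = 6.26159 / 1.06 = 5.90716 years.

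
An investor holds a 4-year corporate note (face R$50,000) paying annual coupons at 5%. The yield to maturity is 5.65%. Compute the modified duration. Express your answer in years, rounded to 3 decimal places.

Periodic yield y = 0.0565. First find Macaulay duration:
  t   CF        PV=CF/(1+0.0565)^t    t·PV
  1     2,500.00     2,366.3038     2,366.3038
  2     2,500.00     2,239.7575     4,479.5151
  3     2,500.00     2,119.9787     6,359.9362
  4    52,500.00    42,138.7160   168,554.8639
  Σ                 48,864.7561   181,760.6190
P = 48,864.7561; Macaulay duration = 181,760.6190 / 48,864.7561 = 3.71967 years.
Modified duration = D_Mac / (1 + y) = 3.71967 / 1.0565 = 3.52074 years.

3.521 years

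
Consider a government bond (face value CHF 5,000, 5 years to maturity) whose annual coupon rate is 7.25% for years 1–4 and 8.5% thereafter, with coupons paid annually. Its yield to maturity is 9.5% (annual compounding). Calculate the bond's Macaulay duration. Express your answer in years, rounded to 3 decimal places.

Periodic yield y = 0.095. Discount each cash flow and weight by its year:
  t   CF        PV=CF/(1+0.095)^t    t·PV
  1       362.50       331.0502       331.0502
  2       362.50       302.3290       604.6580
  3       362.50       276.0995       828.2986
  4       362.50       252.1457     1,008.5827
  5     5,425.00     3,446.1101    17,230.5504
  Σ                  4,607.7345    20,003.1399
Price P = Σ PV = 4,607.7345.
Macaulay duration = Σ(t·PV) / P = 20,003.1399 / 4,607.7345 = 4.34121 years.

4.341 years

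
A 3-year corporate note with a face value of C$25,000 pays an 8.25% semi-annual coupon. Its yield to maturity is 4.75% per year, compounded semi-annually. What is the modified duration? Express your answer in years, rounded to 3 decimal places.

Periodic yield y = 0.02375. First find Macaulay duration:
  t   CF        PV=CF/(1+0.02375)^t    t·PV
  1     1,031.25     1,007.3260     1,007.3260
  2     1,031.25       983.9570     1,967.9141
  3     1,031.25       961.1302     2,883.3906
  4     1,031.25       938.8329     3,755.3316
  5     1,031.25       917.0529     4,585.2645
  6    26,031.25    22,611.6125   135,669.6751
  Σ                 27,419.9115   149,868.9018
P = 27,419.9115; Macaulay duration = 149,868.9018 / 27,419.9115 = 5.46570 half-year periods = 2.73285 years.
Modified duration = D_Mac / (1 + y) = 2.73285 / 1.02375 = 2.66945 years.

2.669 years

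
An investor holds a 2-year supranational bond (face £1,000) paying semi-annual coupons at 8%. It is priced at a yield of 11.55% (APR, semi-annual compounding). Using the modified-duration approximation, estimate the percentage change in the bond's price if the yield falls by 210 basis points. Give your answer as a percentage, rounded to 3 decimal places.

+3.739%

Periodic yield y = 0.05775. Modified duration first:
  t   CF        PV=CF/(1+0.05775)^t    t·PV
  1        40.00        37.8161        37.8161
  2        40.00        35.7515        71.5029
  3        40.00        33.7995       101.3986
  4     1,040.00       830.8090     3,323.2361
  Σ                    938.1762     3,533.9538
P = 938.1762; D_Mac = 3.76683 half-year periods = 1.88342 yrs; D_mod = 1.88342/(1+0.05775) = 1.78059 yrs.
ΔP/P ≈ -D_mod · Δy = -1.78059 × (-0.021) = +0.037392 = +3.7392%.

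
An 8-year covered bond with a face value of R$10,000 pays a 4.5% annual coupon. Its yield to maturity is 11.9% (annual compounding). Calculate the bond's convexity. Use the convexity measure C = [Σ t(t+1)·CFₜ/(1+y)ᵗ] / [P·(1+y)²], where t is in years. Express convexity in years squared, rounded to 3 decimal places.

43.962

With y = 0.119:
  t   CF        PV=CF/(1+0.119)^t    t·PV        t(t+1)·PV
  1       450.00       402.1448       402.1448         804.2895
  2       450.00       359.3787       718.7574       2,156.2722
  3       450.00       321.1606       963.4818       3,853.9271
  4       450.00       287.0068     1,148.0272       5,740.1358
  5       450.00       256.4851     1,282.4253       7,694.5519
  6       450.00       229.2092     1,375.2550       9,626.7853
  7       450.00       204.8339     1,433.8375      11,470.7004
  8    10,450.00     4,250.8482    34,006.7857     306,061.0717
  Σ                  6,311.0673    41,330.7148     347,407.7340
P = 6,311.0673.
Convexity = Σ t(t+1)·PV / [P·(1+y)²] = 347,407.7340 / (6,311.0673 × 1.252161) = 43.96190.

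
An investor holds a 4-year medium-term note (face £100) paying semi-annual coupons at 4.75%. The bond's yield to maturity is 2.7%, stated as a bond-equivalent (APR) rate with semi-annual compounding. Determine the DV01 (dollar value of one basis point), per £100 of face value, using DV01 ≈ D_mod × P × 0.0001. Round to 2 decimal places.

Periodic yield y = 0.0135.
  t   CF        PV=CF/(1+0.0135)^t    t·PV
  1        2.375         2.3434         2.3434
  2        2.375         2.3122         4.6243
  3        2.375         2.2814         6.8441
  4        2.375         2.2510         9.0039
  5        2.375         2.2210        11.1049
  6        2.375         2.1914        13.1484
  7        2.375         2.1622        15.1355
  8      102.375        91.9610       735.6883
  Σ                    107.7235       797.8927
P = 107.7235; D_Mac = 7.40686 half-year periods = 3.70343 yrs; D_mod = 3.65410 yrs.
DV01 ≈ 3.65410 × 107.7235 × 0.0001 = 0.039363.

£0.04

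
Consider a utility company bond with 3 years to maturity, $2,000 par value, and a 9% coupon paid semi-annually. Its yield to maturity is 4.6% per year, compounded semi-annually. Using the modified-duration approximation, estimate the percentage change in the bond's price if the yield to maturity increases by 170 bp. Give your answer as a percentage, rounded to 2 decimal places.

-4.51%

Periodic yield y = 0.023. Modified duration first:
  t   CF        PV=CF/(1+0.023)^t    t·PV
  1        90.00        87.9765        87.9765
  2        90.00        85.9986       171.9971
  3        90.00        84.0651       252.1952
  4        90.00        82.1750       328.7002
  5        90.00        80.3275       401.6376
  6     2,090.00     1,823.4442    10,940.6654
  Σ                  2,243.9870    12,183.1720
P = 2,243.9870; D_Mac = 5.42925 half-year periods = 2.71463 yrs; D_mod = 2.71463/(1+0.023) = 2.65359 yrs.
ΔP/P ≈ -D_mod · Δy = -2.65359 × (+0.017) = -0.045111 = -4.5111%.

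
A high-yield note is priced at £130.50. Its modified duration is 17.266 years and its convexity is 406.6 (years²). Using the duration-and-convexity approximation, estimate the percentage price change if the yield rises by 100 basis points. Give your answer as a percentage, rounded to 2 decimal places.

Duration effect: -D_mod·Δy = -17.266 × (+0.01) = -0.172660
Convexity effect: ½·C·(Δy)² = 0.5 × 406.6 × (0.01)² = +0.0203300
ΔP/P ≈ -0.172660 + 0.0203300 = -0.152330
= -15.2330%.

-15.23%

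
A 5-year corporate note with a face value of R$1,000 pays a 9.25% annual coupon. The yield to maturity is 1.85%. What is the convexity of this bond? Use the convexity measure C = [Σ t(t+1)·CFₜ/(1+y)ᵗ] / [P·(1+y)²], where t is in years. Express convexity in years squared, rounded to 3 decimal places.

23.838

With y = 0.0185:
  t   CF        PV=CF/(1+0.0185)^t    t·PV        t(t+1)·PV
  1        92.50        90.8198        90.8198         181.6397
  2        92.50        89.1702       178.3404         535.0211
  3        92.50        87.5505       262.6515       1,050.6060
  4        92.50        85.9602       343.8409       1,719.2047
  5     1,092.50       996.8189     4,984.0947      29,904.5680
  Σ                  1,350.3197     5,859.7473      33,391.0395
P = 1,350.3197.
Convexity = Σ t(t+1)·PV / [P·(1+y)²] = 33,391.0395 / (1,350.3197 × 1.037342) = 23.83808.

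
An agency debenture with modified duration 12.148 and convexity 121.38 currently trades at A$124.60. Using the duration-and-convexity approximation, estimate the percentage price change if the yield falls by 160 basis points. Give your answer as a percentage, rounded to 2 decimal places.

+20.99%

Duration effect: -D_mod·Δy = -12.148 × (-0.016) = +0.194368
Convexity effect: ½·C·(Δy)² = 0.5 × 121.38 × (-0.016)² = +0.01553664
ΔP/P ≈ +0.194368 + 0.01553664 = +0.20990464
= +20.990464%.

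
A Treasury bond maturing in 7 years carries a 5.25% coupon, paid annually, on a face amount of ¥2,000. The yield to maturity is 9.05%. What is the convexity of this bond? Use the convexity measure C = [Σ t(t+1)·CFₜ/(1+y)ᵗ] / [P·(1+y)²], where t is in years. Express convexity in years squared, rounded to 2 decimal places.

37.48

With y = 0.0905:
  t   CF        PV=CF/(1+0.0905)^t    t·PV        t(t+1)·PV
  1       105.00        96.2861        96.2861         192.5722
  2       105.00        88.2954       176.5908         529.7723
  3       105.00        80.9678       242.9034         971.6135
  4       105.00        74.2483       296.9933       1,484.9664
  5       105.00        68.0865       340.4325       2,042.5947
  6       105.00        62.4360       374.6162       2,622.3133
  7     2,105.00     1,147.8164     8,034.7145      64,277.7162
  Σ                  1,618.1365     9,562.5367      72,121.5485
P = 1,618.1365.
Convexity = Σ t(t+1)·PV / [P·(1+y)²] = 72,121.5485 / (1,618.1365 × 1.189190) = 37.47991.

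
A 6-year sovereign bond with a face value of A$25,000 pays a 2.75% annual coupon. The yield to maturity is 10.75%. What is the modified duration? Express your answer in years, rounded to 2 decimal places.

4.97 years

Periodic yield y = 0.1075. First find Macaulay duration:
  t   CF        PV=CF/(1+0.1075)^t    t·PV
  1       687.50       620.7675       620.7675
  2       687.50       560.5124     1,121.0248
  3       687.50       506.1060     1,518.3180
  4       687.50       456.9806     1,827.9224
  5       687.50       412.6236     2,063.1178
  6    25,687.50    13,920.6473    83,523.8837
  Σ                 16,477.6374    90,675.0343
P = 16,477.6374; Macaulay duration = 90,675.0343 / 16,477.6374 = 5.50291 years.
Modified duration = D_Mac / (1 + y) = 5.50291 / 1.1075 = 4.96877 years.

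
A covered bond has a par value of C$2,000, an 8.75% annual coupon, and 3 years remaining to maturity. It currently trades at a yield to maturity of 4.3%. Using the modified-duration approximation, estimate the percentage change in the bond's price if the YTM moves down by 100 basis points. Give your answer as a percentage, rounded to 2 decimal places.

+2.66%

Periodic yield y = 0.043. Modified duration first:
  t   CF        PV=CF/(1+0.043)^t    t·PV
  1       175.00       167.7852       167.7852
  2       175.00       160.8679       321.7358
  3     2,175.00     1,916.9304     5,750.7911
  Σ                  2,245.5835     6,240.3121
P = 2,245.5835; D_Mac = 2.77893 yrs; D_mod = 2.77893/(1+0.043) = 2.66436 yrs.
ΔP/P ≈ -D_mod · Δy = -2.66436 × (-0.01) = +0.026644 = +2.6644%.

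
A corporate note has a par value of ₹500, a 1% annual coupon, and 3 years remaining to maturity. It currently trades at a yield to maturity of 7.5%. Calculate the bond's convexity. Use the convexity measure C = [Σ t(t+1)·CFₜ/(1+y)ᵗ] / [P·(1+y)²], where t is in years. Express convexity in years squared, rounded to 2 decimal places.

With y = 0.075:
  t   CF        PV=CF/(1+0.075)^t    t·PV        t(t+1)·PV
  1         5.00         4.6512         4.6512           9.3023
  2         5.00         4.3267         8.6533          25.9600
  3       505.00       406.5051     1,219.5153       4,878.0611
  Σ                    415.4829     1,232.8198       4,913.3234
P = 415.4829.
Convexity = Σ t(t+1)·PV / [P·(1+y)²] = 4,913.3234 / (415.4829 × 1.155625) = 10.23305.

10.23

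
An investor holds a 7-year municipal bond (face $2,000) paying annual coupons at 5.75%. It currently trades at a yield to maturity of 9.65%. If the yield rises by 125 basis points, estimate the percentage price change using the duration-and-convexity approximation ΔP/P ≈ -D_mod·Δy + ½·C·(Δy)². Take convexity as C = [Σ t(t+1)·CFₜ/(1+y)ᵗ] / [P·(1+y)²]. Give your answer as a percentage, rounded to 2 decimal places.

With y = 0.0965:
  t   CF        PV=CF/(1+0.0965)^t    t·PV        t(t+1)·PV
  1       115.00       104.8792       104.8792         209.7583
  2       115.00        95.6490       191.2981         573.8942
  3       115.00        87.2312       261.6937       1,046.7746
  4       115.00        79.5542       318.2169       1,591.0847
  5       115.00        72.5529       362.7644       2,176.5864
  6       115.00        66.1677       397.0062       2,779.0433
  7     2,115.00     1,109.8133     7,768.6930      62,149.5440
  Σ                  1,615.8475     9,404.5514      70,526.6855
P = 1,615.8475; D_Mac = 5.82020 yrs; D_mod = 5.30798 yrs; C = 36.30244.
Duration effect: -5.30798 × (+0.0125) = -0.066350
Convexity effect: 0.5 × 36.30244 × (0.0125)² = +0.0028361
ΔP/P ≈ -0.066350 + 0.0028361 = -0.063514 = -6.3514%.

-6.35%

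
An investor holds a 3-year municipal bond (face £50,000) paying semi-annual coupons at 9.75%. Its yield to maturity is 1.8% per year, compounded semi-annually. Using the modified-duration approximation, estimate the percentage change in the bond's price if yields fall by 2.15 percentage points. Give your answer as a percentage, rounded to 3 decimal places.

+5.773%

Periodic yield y = 0.009. Modified duration first:
  t   CF        PV=CF/(1+0.009)^t    t·PV
  1     2,437.50     2,415.7582     2,415.7582
  2     2,437.50     2,394.2103     4,788.4206
  3     2,437.50     2,372.8546     7,118.5638
  4     2,437.50     2,351.6894     9,406.7576
  5     2,437.50     2,330.7130    11,653.5649
  6    52,437.50    49,692.9731   298,157.8384
  Σ                 61,558.1985   333,540.9033
P = 61,558.1985; D_Mac = 5.41830 half-year periods = 2.70915 yrs; D_mod = 2.70915/(1+0.009) = 2.68499 yrs.
ΔP/P ≈ -D_mod · Δy = -2.68499 × (-0.0215) = +0.057727 = +5.7727%.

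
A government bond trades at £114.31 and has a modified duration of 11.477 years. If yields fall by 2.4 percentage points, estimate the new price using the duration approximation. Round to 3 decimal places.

Duration approximation: ΔP/P ≈ -D_mod · Δy = -11.477 × (-0.024) = +0.275448.
New price ≈ 114.31 × (1 + 0.275448) = 145.79646088.

£145.796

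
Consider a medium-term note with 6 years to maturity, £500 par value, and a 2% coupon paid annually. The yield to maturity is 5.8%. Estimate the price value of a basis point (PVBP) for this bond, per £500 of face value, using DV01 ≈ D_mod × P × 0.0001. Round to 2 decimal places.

Periodic yield y = 0.058.
  t   CF        PV=CF/(1+0.058)^t    t·PV
  1        10.00         9.4518         9.4518
  2        10.00         8.9336        17.8673
  3        10.00         8.4439        25.3317
  4        10.00         7.9810        31.9240
  5        10.00         7.5435        37.7174
  6       510.00       363.6270     2,181.7622
  Σ                    405.9809     2,304.0544
P = 405.9809; D_Mac = 5.67528 yrs; D_mod = 5.36416 yrs.
DV01 ≈ 5.36416 × 405.9809 × 0.0001 = 0.217775.

£0.22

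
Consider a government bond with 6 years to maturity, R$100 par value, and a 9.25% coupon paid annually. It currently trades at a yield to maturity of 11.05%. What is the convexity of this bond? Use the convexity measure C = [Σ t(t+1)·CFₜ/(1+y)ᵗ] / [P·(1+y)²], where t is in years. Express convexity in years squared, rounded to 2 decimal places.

25.23

With y = 0.1105:
  t   CF        PV=CF/(1+0.1105)^t    t·PV        t(t+1)·PV
  1         9.25         8.3296         8.3296          16.6592
  2         9.25         7.5007        15.0015          45.0045
  3         9.25         6.7544        20.2632          81.0527
  4         9.25         6.0823        24.3292         121.6459
  5         9.25         5.4771        27.3854         164.3123
  6       109.25        58.2519       349.5114       2,446.5796
  Σ                     92.3960       444.8202       2,875.2542
P = 92.3960.
Convexity = Σ t(t+1)·PV / [P·(1+y)²] = 2,875.2542 / (92.3960 × 1.233210) = 25.23399.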